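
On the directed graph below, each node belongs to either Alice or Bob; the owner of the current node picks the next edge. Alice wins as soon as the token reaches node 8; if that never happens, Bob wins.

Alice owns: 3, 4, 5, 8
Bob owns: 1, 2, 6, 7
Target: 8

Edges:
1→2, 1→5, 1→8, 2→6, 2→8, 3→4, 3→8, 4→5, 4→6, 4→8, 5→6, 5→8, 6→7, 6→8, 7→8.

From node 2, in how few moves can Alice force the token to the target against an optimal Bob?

A0 = {8}
A1: add {3, 4, 5, 7} — 3 (Alice) has 3→8; 4 (Alice) has 4→8; 5 (Alice) has 5→8; 7 (Bob): all of {8} already in.
A2: add {6} — 6 (Bob): all of {7, 8} already in.
A3: add {2} — 2 (Bob): all of {6, 8} already in.
2 enters the attractor at level 3, so Alice can force the target in 3 moves from there.

3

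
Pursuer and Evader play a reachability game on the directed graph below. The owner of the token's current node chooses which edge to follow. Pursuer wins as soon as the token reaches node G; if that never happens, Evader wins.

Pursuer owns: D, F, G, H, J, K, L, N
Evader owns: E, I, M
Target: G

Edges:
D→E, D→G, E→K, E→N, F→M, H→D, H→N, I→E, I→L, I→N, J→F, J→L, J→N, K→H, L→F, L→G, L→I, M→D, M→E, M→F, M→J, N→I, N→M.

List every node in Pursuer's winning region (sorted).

D, G, H, J, K, L

A0 = {G}
A1: add {D, L} — D (Pursuer) has D→G; L (Pursuer) has L→G.
A2: add {H, J} — H (Pursuer) has H→D; J (Pursuer) has J→L.
A3: add {K} — K (Pursuer) has K→H.
A4 = A3; e.g. E (Evader) can still go to N. Fixed point.
Pursuer's winning region = {D, G, H, J, K, L}.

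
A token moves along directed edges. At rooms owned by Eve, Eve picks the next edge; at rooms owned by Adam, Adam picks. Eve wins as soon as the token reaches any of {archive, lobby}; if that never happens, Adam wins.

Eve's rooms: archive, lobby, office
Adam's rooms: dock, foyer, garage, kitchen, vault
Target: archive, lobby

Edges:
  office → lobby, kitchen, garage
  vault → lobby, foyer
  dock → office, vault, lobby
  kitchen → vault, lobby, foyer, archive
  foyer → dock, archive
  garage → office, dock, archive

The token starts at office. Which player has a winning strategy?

Eve

A0 = {archive, lobby}
A1: add {office} — office (Eve) has office→lobby.
A2 = A1; e.g. vault (Adam) can still go to foyer. Fixed point.
office ∈ A1, so Eve can force the target.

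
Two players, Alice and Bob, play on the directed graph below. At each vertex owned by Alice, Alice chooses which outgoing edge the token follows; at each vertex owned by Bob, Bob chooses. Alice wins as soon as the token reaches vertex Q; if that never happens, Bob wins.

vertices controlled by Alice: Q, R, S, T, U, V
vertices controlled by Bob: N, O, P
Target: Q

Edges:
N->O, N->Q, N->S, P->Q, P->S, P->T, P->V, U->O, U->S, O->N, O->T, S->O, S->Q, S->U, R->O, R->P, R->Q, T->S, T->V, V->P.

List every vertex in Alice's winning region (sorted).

A0 = {Q}
A1: add {R, S} — R (Alice) has R→Q; S (Alice) has S→Q.
A2: add {T, U} — T (Alice) has T→S; U (Alice) has U→S.
A3 = A2; e.g. N (Bob) can still go to O. Fixed point.
Alice's winning region = {Q, R, S, T, U}.

Q, R, S, T, U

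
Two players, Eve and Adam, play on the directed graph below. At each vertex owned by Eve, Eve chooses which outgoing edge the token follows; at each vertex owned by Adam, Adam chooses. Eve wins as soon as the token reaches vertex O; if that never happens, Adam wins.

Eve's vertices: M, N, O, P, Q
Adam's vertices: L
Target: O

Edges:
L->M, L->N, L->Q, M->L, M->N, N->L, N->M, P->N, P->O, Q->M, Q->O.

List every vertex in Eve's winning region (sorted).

O, P, Q

A0 = {O}
A1: add {P, Q} — P (Eve) has P→O; Q (Eve) has Q→O.
A2 = A1; e.g. L (Adam) can still go to M. Fixed point.
Eve's winning region = {O, P, Q}.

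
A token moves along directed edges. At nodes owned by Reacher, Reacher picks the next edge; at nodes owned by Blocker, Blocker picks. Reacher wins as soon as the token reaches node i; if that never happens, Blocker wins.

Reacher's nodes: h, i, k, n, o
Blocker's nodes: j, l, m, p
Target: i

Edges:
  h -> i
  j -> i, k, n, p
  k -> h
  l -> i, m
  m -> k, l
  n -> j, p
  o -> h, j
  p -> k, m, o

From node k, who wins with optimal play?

Reacher

A0 = {i}
A1: add {h} — h (Reacher) has h→i.
A2: add {k, o} — k (Reacher) has k→h; o (Reacher) has o→h.
A3 = A2; e.g. j (Blocker) can still go to n. Fixed point.
k ∈ A2, so Reacher can force the target.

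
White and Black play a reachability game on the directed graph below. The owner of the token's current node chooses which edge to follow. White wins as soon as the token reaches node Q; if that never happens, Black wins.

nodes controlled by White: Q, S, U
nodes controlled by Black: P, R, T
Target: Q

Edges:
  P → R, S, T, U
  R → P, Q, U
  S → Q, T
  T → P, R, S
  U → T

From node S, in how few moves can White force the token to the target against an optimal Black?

1

A0 = {Q}
A1: add {S} — S (White) has S→Q.
A2 = A1; e.g. P (Black) can still go to R. Fixed point.
S enters the attractor at level 1, so White can force the target in 1 move from there.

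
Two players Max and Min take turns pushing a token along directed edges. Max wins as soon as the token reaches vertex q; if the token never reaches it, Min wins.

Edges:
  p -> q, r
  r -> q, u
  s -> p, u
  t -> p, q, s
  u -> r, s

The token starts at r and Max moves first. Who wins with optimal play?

Track states (vertex, player-to-move).
A0 = {(q,Max), (q,Min)}
A1: add {(p,Max), (r,Max), (t,Max)}.
(r,Max) ∈ A1 ⇒ Max forces the target.

Max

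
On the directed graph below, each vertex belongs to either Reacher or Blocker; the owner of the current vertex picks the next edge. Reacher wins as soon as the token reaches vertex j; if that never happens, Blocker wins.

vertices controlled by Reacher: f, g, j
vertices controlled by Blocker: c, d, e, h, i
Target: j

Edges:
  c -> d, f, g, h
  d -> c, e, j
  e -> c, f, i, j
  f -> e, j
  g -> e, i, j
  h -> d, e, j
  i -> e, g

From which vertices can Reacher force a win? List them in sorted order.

A0 = {j}
A1: add {f, g} — f (Reacher) has f→j; g (Reacher) has g→j.
A2 = A1; e.g. c (Blocker) can still go to d. Fixed point.
Reacher's winning region = {f, g, j}.

f, g, j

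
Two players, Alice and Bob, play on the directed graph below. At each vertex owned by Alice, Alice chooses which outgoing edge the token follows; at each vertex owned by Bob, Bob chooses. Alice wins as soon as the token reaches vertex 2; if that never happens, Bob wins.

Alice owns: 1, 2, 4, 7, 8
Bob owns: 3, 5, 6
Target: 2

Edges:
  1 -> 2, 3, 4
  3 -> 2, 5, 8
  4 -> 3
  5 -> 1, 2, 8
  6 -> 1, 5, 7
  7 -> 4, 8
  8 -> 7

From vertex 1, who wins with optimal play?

Alice

A0 = {2}
A1: add {1} — 1 (Alice) has 1→2.
A2 = A1; e.g. 3 (Bob) can still go to 5. Fixed point.
1 ∈ A1, so Alice can force the target.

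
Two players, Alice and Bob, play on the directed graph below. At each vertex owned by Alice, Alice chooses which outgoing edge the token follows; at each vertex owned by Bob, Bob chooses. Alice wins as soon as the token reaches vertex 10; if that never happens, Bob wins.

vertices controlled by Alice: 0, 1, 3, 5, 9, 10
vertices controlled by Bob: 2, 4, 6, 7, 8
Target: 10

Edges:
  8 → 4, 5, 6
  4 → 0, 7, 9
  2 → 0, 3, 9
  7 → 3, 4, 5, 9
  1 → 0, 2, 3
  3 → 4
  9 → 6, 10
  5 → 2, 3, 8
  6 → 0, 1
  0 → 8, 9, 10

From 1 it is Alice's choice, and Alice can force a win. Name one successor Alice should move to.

A0 = {10}
A1: add {0, 9} — 0 (Alice) has 0→10; 9 (Alice) has 9→10.
A2: add {1} — 1 (Alice) has 1→0.
A3: add {6} — 6 (Bob): all of {0, 1} already in.
A4 = A3; e.g. 2 (Bob) can still go to 3. Fixed point.
From 1, successor 0 is in the attractor (rank 1); the other successors 2, 3 are not.

0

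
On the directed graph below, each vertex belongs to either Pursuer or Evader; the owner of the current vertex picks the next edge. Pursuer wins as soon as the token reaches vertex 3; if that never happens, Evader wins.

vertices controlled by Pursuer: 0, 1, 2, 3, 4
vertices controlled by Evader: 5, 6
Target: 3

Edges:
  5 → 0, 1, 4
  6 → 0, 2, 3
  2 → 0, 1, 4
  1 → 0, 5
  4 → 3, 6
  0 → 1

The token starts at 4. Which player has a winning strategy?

Pursuer

A0 = {3}
A1: add {4} — 4 (Pursuer) has 4→3.
4 ∈ A1, so Pursuer can force the target.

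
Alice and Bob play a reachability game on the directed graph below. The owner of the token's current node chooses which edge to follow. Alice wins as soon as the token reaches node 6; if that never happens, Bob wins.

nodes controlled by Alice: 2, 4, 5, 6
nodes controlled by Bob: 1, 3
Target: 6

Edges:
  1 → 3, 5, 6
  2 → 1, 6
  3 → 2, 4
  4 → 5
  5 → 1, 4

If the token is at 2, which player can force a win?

A0 = {6}
A1: add {2} — 2 (Alice) has 2→6.
A2 = A1; e.g. 1 (Bob) can still go to 3. Fixed point.
2 ∈ A1, so Alice can force the target.

Alice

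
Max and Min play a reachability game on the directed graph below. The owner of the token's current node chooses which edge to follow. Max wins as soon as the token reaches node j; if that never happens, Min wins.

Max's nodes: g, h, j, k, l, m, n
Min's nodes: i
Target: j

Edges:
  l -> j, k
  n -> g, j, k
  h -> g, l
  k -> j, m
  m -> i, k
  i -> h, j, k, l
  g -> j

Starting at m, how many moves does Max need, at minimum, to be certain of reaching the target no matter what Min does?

A0 = {j}
A1: add {g, k, l, n} — g (Max) has g→j; k (Max) has k→j; l (Max) has l→j; n (Max) has n→j.
A2: add {h, m} — h (Max) has h→g; m (Max) has m→k.
m enters the attractor at level 2, so Max can force the target in 2 moves from there.

2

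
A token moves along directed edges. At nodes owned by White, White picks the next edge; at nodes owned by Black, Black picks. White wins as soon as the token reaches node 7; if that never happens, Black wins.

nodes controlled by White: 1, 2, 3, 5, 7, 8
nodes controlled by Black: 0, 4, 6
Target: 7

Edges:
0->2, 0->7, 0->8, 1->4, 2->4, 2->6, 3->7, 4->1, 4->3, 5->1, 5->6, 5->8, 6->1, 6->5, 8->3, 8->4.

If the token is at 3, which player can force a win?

A0 = {7}
A1: add {3} — 3 (White) has 3→7.
3 ∈ A1, so White can force the target.

White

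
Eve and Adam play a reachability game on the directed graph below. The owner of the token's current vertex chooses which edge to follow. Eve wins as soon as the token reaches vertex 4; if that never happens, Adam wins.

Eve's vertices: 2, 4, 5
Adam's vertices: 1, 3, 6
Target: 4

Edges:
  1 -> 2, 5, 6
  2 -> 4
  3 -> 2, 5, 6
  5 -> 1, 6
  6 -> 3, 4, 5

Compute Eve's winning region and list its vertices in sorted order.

A0 = {4}
A1: add {2} — 2 (Eve) has 2→4.
A2 = A1; e.g. 1 (Adam) can still go to 5. Fixed point.
Eve's winning region = {2, 4}.

2, 4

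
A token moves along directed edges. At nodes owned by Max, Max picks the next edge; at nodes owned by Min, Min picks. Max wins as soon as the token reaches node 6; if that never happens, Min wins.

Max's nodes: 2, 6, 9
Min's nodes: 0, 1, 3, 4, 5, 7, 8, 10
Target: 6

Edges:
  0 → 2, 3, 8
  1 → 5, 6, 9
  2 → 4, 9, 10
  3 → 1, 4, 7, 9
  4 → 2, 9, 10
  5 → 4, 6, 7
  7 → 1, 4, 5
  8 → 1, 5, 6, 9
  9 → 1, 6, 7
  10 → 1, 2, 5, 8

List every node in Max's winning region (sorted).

A0 = {6}
A1: add {9} — 9 (Max) has 9→6.
A2: add {2} — 2 (Max) has 2→9.
A3 = A2; e.g. 0 (Min) can still go to 3. Fixed point.
Max's winning region = {2, 6, 9}.

2, 6, 9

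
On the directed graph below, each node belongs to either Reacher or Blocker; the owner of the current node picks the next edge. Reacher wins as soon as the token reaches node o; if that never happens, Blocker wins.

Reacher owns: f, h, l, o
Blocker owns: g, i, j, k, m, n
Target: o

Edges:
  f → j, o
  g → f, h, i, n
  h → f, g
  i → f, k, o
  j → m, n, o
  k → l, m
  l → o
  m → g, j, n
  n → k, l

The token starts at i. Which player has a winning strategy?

Blocker

A0 = {o}
A1: add {f, l} — f (Reacher) has f→o; l (Reacher) has l→o.
A2: add {h} — h (Reacher) has h→f.
A3 = A2; e.g. g (Blocker) can still go to i. Fixed point.
i never enters the attractor, so Blocker can avoid the target forever.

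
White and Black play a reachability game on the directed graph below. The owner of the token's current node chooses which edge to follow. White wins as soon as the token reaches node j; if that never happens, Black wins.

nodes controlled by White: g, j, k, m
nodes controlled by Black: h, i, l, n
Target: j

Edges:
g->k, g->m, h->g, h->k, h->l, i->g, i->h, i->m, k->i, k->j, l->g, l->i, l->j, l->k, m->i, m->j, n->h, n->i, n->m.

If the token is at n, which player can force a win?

A0 = {j}
A1: add {k, m} — k (White) has k→j; m (White) has m→j.
A2: add {g} — g (White) has g→k.
A3 = A2; e.g. h (Black) can still go to l. Fixed point.
n never enters the attractor, so Black can avoid the target forever.

Black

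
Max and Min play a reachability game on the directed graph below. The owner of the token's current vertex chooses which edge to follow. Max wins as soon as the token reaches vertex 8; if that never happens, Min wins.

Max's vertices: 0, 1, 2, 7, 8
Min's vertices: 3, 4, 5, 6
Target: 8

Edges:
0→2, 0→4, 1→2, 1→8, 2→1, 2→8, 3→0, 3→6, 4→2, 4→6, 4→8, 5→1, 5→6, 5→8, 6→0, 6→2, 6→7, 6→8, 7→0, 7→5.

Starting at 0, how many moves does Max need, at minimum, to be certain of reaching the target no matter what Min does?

A0 = {8}
A1: add {1, 2} — 1 (Max) has 1→8; 2 (Max) has 2→8.
A2: add {0} — 0 (Max) has 0→2.
0 enters the attractor at level 2, so Max can force the target in 2 moves from there.

2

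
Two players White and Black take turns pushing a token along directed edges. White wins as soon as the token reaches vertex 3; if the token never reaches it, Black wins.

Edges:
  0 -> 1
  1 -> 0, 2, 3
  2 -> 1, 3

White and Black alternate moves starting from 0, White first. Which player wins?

Track states (vertex, player-to-move).
A0 = {(3,White), (3,Black)}
A1: add {(1,White), (2,White)}.
A2: add {(0,Black), (2,Black)}.
A3 = A2; e.g. (0,White) stays out. (0,White) never enters ⇒ Black avoids the target.

Black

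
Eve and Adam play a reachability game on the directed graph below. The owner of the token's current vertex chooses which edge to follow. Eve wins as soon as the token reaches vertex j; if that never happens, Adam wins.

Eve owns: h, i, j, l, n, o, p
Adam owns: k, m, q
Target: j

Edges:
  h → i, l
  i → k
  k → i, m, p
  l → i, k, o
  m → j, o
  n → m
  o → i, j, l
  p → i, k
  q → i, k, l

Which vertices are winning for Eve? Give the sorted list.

h, j, l, m, n, o

A0 = {j}
A1: add {o} — o (Eve) has o→j.
A2: add {l, m} — l (Eve) has l→o; m (Adam): all of {j, o} already in.
A3: add {h, n} — h (Eve) has h→l; n (Eve) has n→m.
A4 = A3; e.g. i (Eve) has no edge into A3. Fixed point.
Eve's winning region = {h, j, l, m, n, o}.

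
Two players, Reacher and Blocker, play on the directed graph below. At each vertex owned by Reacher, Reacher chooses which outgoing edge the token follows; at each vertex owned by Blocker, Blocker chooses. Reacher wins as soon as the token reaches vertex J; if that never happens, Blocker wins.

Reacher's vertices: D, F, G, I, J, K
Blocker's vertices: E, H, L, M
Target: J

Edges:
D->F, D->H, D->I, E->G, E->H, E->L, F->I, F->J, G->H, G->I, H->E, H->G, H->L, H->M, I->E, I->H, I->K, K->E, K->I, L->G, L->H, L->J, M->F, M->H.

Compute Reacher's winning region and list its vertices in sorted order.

A0 = {J}
A1: add {F} — F (Reacher) has F→J.
A2: add {D} — D (Reacher) has D→F.
A3 = A2; e.g. E (Blocker) can still go to G. Fixed point.
Reacher's winning region = {D, F, J}.

D, F, J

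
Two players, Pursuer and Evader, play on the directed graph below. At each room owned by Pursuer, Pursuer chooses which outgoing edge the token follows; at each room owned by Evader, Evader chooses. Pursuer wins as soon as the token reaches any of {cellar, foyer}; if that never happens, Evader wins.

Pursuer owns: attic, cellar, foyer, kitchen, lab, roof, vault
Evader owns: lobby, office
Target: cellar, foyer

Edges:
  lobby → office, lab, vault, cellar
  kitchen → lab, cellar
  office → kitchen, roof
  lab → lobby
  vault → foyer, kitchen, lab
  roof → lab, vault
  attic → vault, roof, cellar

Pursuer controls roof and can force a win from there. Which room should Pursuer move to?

vault

A0 = {cellar, foyer}
A1: add {attic, kitchen, vault} — kitchen (Pursuer) has kitchen→cellar; vault (Pursuer) has vault→foyer; attic (Pursuer) has attic→cellar.
A2: add {roof} — roof (Pursuer) has roof→vault.
A3: add {office} — office (Evader): all of {kitchen, roof} already in.
A4 = A3; e.g. lobby (Evader) can still go to lab. Fixed point.
From roof, successor vault is in the attractor (rank 1); the other successor lab is not.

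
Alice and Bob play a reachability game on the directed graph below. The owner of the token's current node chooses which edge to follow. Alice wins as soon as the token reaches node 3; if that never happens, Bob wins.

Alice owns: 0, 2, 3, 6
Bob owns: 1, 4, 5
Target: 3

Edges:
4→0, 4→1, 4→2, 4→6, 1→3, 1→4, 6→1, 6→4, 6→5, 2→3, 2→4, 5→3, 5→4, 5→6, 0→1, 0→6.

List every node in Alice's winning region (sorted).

2, 3

A0 = {3}
A1: add {2} — 2 (Alice) has 2→3.
A2 = A1; e.g. 0 (Alice) has no edge into A1. Fixed point.
Alice's winning region = {2, 3}.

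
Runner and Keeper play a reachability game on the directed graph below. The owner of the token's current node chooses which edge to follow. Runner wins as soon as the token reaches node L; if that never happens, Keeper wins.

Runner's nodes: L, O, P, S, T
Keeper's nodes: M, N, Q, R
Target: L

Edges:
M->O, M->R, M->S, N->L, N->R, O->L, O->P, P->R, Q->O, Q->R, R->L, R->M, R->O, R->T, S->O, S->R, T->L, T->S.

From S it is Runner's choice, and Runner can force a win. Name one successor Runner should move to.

O

A0 = {L}
A1: add {O, T} — O (Runner) has O→L; T (Runner) has T→L.
A2: add {S} — S (Runner) has S→O.
A3 = A2; e.g. M (Keeper) can still go to R. Fixed point.
From S, successor O is in the attractor (rank 1); the other successor R is not.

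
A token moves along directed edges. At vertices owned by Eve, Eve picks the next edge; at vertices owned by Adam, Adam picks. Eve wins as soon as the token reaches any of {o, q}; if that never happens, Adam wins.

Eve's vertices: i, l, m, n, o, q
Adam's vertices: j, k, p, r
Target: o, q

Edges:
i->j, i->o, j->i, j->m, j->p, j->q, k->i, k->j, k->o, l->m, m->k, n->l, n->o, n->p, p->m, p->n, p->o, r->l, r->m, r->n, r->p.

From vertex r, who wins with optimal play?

Adam

A0 = {o, q}
A1: add {i, n} — i (Eve) has i→o; n (Eve) has n→o.
A2 = A1; e.g. j (Adam) can still go to m. Fixed point.
r never enters the attractor, so Adam can avoid the target forever.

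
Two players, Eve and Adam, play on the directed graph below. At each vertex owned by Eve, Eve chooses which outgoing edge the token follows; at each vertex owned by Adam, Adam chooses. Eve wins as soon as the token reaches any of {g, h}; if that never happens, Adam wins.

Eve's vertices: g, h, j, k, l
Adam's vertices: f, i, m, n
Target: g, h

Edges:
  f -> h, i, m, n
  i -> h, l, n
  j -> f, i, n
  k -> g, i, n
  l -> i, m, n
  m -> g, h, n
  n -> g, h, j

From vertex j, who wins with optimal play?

A0 = {g, h}
A1: add {k} — k (Eve) has k→g.
A2 = A1; e.g. f (Adam) can still go to i. Fixed point.
j never enters the attractor, so Adam can avoid the target forever.

Adam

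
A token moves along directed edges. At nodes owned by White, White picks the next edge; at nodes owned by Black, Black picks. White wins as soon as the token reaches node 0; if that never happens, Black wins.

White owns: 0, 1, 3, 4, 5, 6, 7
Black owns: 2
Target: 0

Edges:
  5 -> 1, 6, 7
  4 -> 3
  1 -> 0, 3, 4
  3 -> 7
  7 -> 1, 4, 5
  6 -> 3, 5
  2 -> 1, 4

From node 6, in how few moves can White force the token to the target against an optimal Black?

A0 = {0}
A1: add {1} — 1 (White) has 1→0.
A2: add {5, 7} — 5 (White) has 5→1; 7 (White) has 7→1.
A3: add {3, 6} — 3 (White) has 3→7; 6 (White) has 6→5.
6 enters the attractor at level 3, so White can force the target in 3 moves from there.

3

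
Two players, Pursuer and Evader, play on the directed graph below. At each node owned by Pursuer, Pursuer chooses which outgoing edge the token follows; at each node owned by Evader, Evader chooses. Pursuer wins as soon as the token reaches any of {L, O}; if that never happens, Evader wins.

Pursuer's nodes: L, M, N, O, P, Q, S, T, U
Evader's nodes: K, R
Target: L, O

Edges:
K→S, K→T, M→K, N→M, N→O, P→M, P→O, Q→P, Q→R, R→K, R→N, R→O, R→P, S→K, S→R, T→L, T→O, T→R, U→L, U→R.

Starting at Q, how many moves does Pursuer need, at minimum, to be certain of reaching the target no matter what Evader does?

2

A0 = {L, O}
A1: add {N, P, T, U} — N (Pursuer) has N→O; P (Pursuer) has P→O; T (Pursuer) has T→L; U (Pursuer) has U→L.
A2: add {Q} — Q (Pursuer) has Q→P.
A3 = A2; e.g. K (Evader) can still go to S. Fixed point.
Q enters the attractor at level 2, so Pursuer can force the target in 2 moves from there.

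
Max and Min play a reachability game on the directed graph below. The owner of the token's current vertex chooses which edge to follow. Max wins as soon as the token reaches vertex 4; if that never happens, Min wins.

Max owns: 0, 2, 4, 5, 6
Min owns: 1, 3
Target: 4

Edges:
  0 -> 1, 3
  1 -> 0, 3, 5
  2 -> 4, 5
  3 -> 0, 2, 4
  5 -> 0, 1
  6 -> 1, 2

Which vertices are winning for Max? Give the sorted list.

A0 = {4}
A1: add {2} — 2 (Max) has 2→4.
A2: add {6} — 6 (Max) has 6→2.
A3 = A2; e.g. 0 (Max) has no edge into A2. Fixed point.
Max's winning region = {2, 4, 6}.

2, 4, 6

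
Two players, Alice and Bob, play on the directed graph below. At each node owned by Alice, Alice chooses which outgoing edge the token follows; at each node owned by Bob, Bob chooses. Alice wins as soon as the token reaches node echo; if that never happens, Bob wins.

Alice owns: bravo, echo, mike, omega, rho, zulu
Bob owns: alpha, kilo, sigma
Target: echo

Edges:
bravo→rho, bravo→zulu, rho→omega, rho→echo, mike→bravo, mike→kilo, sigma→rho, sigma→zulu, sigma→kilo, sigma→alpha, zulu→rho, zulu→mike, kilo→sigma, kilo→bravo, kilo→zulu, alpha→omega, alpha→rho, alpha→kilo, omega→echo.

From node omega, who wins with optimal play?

A0 = {echo}
A1: add {omega, rho} — omega (Alice) has omega→echo; rho (Alice) has rho→echo.
omega ∈ A1, so Alice can force the target.

Alice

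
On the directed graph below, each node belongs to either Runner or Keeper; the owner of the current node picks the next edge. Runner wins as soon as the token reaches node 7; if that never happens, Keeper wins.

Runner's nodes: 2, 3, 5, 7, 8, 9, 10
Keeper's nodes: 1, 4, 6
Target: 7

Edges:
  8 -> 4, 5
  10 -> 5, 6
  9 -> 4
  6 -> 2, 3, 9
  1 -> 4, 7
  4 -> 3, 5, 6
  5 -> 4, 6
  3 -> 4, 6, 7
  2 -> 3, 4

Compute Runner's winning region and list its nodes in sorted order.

2, 3, 7

A0 = {7}
A1: add {3} — 3 (Runner) has 3→7.
A2: add {2} — 2 (Runner) has 2→3.
A3 = A2; e.g. 1 (Keeper) can still go to 4. Fixed point.
Runner's winning region = {2, 3, 7}.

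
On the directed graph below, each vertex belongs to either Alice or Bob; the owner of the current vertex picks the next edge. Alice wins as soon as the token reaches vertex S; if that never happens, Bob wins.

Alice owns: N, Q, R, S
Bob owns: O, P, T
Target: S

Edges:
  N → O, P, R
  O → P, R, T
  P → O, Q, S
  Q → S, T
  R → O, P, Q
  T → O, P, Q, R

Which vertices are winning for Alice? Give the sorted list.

N, Q, R, S

A0 = {S}
A1: add {Q} — Q (Alice) has Q→S.
A2: add {R} — R (Alice) has R→Q.
A3: add {N} — N (Alice) has N→R.
A4 = A3; e.g. O (Bob) can still go to P. Fixed point.
Alice's winning region = {N, Q, R, S}.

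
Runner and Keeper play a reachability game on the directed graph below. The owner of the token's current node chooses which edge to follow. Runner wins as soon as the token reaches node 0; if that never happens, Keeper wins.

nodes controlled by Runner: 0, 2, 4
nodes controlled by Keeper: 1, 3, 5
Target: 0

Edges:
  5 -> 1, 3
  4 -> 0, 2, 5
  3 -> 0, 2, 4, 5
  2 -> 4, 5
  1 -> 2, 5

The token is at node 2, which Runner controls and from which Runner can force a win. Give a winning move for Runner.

4

A0 = {0}
A1: add {4} — 4 (Runner) has 4→0.
A2: add {2} — 2 (Runner) has 2→4.
A3 = A2; e.g. 1 (Keeper) can still go to 5. Fixed point.
From 2, successor 4 is in the attractor (rank 1); the other successor 5 is not.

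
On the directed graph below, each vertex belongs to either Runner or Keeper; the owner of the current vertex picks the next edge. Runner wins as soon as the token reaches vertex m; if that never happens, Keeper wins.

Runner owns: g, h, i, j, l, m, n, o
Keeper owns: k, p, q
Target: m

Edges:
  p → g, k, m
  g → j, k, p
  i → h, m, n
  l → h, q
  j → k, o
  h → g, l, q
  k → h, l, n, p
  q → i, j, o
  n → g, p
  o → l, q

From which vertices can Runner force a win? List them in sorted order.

A0 = {m}
A1: add {i} — i (Runner) has i→m.
A2 = A1; e.g. g (Runner) has no edge into A1. Fixed point.
Runner's winning region = {i, m}.

i, m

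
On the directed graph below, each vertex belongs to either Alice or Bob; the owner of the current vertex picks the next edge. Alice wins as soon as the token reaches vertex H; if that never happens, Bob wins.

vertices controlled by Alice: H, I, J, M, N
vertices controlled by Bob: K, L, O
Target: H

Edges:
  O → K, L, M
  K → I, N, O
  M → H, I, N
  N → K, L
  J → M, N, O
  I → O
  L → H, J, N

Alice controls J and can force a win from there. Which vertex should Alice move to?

A0 = {H}
A1: add {M} — M (Alice) has M→H.
A2: add {J} — J (Alice) has J→M.
A3 = A2; e.g. I (Alice) has no edge into A2. Fixed point.
From J, successor M is in the attractor (rank 1); the other successors N, O are not.

M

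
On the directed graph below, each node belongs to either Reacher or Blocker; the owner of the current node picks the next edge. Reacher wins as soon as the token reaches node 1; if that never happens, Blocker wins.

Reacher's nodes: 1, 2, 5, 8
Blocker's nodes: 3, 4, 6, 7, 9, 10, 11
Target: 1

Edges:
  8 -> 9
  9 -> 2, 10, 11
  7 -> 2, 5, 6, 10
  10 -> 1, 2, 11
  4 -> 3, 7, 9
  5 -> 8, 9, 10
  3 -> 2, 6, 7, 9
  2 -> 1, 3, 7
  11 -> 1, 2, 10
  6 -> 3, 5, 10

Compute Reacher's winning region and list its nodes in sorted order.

1, 2

A0 = {1}
A1: add {2} — 2 (Reacher) has 2→1.
A2 = A1; e.g. 3 (Blocker) can still go to 6. Fixed point.
Reacher's winning region = {1, 2}.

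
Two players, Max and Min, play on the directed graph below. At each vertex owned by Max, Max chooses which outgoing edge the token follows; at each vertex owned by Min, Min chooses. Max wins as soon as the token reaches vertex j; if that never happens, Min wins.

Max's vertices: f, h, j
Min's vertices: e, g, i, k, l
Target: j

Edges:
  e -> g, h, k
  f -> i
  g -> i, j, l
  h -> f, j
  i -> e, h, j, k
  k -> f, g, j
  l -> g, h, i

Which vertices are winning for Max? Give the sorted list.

h, j

A0 = {j}
A1: add {h} — h (Max) has h→j.
A2 = A1; e.g. e (Min) can still go to g. Fixed point.
Max's winning region = {h, j}.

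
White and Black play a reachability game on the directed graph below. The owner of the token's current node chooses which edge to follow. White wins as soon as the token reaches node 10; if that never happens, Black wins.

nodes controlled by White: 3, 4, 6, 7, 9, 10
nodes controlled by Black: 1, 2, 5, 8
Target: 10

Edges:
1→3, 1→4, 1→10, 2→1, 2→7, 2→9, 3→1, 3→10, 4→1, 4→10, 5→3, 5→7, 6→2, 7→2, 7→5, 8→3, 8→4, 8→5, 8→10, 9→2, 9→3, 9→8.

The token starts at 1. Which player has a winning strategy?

A0 = {10}
A1: add {3, 4} — 3 (White) has 3→10; 4 (White) has 4→10.
A2: add {1, 9} — 1 (Black): all of {3, 4, 10} already in; 9 (White) has 9→3.
A3 = A2; e.g. 2 (Black) can still go to 7. Fixed point.
1 ∈ A2, so White can force the target.

White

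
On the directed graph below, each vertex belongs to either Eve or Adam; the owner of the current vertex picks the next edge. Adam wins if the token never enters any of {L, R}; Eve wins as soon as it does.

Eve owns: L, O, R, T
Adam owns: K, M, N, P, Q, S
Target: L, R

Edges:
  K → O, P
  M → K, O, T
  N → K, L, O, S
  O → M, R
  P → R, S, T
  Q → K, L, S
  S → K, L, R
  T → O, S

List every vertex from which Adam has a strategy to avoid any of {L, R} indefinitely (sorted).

A0 = {L, R}
A1: add {O} — O (Eve) has O→R.
A2: add {T} — T (Eve) has T→O.
A3 = A2; e.g. K (Adam) can still go to P. Fixed point.
Eve's attractor = {L, O, R, T}; Adam avoids the target exactly from the complement.

K, M, N, P, Q, S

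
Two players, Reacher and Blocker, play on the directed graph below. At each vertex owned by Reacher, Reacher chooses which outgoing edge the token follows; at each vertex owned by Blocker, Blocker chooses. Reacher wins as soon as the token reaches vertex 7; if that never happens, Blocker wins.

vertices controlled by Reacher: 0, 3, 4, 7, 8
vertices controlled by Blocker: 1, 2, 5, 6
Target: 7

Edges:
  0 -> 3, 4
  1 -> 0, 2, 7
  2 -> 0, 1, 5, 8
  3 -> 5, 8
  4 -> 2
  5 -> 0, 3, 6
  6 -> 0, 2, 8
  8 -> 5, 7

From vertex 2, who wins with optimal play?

Blocker

A0 = {7}
A1: add {8} — 8 (Reacher) has 8→7.
A2: add {3} — 3 (Reacher) has 3→8.
A3: add {0} — 0 (Reacher) has 0→3.
A4 = A3; e.g. 1 (Blocker) can still go to 2. Fixed point.
2 never enters the attractor, so Blocker can avoid the target forever.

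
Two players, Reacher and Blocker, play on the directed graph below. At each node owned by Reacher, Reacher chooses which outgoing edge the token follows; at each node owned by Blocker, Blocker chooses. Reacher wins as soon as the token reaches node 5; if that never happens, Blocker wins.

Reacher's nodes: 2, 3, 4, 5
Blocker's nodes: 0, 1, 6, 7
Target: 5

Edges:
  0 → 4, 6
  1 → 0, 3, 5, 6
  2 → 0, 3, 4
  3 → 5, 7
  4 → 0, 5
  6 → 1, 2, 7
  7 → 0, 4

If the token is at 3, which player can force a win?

A0 = {5}
A1: add {3, 4} — 3 (Reacher) has 3→5; 4 (Reacher) has 4→5.
3 ∈ A1, so Reacher can force the target.

Reacher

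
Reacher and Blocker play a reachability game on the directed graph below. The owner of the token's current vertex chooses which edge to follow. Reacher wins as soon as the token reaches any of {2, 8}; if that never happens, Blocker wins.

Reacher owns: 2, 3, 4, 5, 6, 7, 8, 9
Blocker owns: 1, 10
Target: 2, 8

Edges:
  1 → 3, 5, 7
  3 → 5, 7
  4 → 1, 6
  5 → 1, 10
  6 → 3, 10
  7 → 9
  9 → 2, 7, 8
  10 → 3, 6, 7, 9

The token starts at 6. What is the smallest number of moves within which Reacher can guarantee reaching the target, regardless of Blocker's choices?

4

A0 = {2, 8}
A1: add {9} — 9 (Reacher) has 9→2.
A2: add {7} — 7 (Reacher) has 7→9.
A3: add {3} — 3 (Reacher) has 3→7.
A4: add {6} — 6 (Reacher) has 6→3.
6 enters the attractor at level 4, so Reacher can force the target in 4 moves from there.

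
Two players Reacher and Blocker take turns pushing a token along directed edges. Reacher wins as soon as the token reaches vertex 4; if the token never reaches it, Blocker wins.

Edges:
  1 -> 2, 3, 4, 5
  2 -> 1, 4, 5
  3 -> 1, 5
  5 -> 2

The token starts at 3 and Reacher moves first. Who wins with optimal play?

Track states (vertex, player-to-move).
A0 = {(4,Reacher), (4,Blocker)}
A1: add {(1,Reacher), (2,Reacher)}.
A2: add {(5,Blocker)}.
A3: add {(3,Reacher)}.
(3,Reacher) ∈ A3 ⇒ Reacher forces the target.

Reacher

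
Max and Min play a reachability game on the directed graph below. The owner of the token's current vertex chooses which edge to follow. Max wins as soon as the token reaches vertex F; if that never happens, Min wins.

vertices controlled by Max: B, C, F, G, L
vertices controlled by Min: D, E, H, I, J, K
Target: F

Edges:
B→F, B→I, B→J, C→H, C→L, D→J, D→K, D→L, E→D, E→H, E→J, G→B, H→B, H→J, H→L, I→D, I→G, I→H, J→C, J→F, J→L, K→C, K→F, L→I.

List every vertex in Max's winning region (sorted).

B, F, G

A0 = {F}
A1: add {B} — B (Max) has B→F.
A2: add {G} — G (Max) has G→B.
A3 = A2; e.g. C (Max) has no edge into A2. Fixed point.
Max's winning region = {B, F, G}.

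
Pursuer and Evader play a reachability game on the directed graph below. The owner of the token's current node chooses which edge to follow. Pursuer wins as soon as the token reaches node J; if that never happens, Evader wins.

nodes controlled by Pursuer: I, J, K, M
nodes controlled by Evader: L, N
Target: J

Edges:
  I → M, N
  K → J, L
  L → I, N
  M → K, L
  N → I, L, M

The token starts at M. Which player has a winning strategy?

A0 = {J}
A1: add {K} — K (Pursuer) has K→J.
A2: add {M} — M (Pursuer) has M→K.
M ∈ A2, so Pursuer can force the target.

Pursuer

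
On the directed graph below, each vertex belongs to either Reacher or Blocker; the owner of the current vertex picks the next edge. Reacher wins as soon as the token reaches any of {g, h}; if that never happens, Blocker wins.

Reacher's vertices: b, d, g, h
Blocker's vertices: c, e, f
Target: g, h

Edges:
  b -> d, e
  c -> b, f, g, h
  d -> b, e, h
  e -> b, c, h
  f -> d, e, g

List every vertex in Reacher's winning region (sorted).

b, d, g, h

A0 = {g, h}
A1: add {d} — d (Reacher) has d→h.
A2: add {b} — b (Reacher) has b→d.
A3 = A2; e.g. c (Blocker) can still go to f. Fixed point.
Reacher's winning region = {b, d, g, h}.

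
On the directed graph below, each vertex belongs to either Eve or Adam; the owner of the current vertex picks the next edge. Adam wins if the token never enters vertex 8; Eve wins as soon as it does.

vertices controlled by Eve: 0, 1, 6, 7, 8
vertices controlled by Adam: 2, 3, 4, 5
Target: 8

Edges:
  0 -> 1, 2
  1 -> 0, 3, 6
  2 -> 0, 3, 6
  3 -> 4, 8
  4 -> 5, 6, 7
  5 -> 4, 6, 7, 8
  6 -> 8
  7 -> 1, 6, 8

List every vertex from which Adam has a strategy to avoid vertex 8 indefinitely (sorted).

A0 = {8}
A1: add {6, 7} — 6 (Eve) has 6→8; 7 (Eve) has 7→8.
A2: add {1} — 1 (Eve) has 1→6.
A3: add {0} — 0 (Eve) has 0→1.
A4 = A3; e.g. 2 (Adam) can still go to 3. Fixed point.
Eve's attractor = {0, 1, 6, 7, 8}; Adam avoids the target exactly from the complement.

2, 3, 4, 5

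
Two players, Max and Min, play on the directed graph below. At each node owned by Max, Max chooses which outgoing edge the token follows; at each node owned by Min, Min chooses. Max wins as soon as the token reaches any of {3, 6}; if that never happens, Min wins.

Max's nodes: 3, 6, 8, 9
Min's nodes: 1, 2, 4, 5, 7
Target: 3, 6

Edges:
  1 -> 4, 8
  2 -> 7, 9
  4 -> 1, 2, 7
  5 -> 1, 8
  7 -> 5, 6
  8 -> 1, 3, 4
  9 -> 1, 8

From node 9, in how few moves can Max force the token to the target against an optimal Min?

2

A0 = {3, 6}
A1: add {8} — 8 (Max) has 8→3.
A2: add {9} — 9 (Max) has 9→8.
A3 = A2; e.g. 1 (Min) can still go to 4. Fixed point.
9 enters the attractor at level 2, so Max can force the target in 2 moves from there.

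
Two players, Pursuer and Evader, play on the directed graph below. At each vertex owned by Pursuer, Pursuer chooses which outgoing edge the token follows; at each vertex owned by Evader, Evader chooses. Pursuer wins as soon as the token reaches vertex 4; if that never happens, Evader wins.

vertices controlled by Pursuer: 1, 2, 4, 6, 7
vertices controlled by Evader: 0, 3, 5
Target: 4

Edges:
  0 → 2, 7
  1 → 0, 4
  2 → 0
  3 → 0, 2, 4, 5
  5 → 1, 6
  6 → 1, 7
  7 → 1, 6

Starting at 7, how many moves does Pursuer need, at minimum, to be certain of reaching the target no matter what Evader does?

2

A0 = {4}
A1: add {1} — 1 (Pursuer) has 1→4.
A2: add {6, 7} — 6 (Pursuer) has 6→1; 7 (Pursuer) has 7→1.
7 enters the attractor at level 2, so Pursuer can force the target in 2 moves from there.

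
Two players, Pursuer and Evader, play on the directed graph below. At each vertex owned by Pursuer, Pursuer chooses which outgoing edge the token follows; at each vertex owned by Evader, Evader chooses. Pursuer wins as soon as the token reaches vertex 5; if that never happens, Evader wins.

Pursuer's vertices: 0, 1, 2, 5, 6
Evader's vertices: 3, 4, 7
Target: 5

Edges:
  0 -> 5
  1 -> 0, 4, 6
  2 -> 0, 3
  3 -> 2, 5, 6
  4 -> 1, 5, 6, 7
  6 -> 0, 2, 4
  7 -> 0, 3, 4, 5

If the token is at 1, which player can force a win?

Pursuer

A0 = {5}
A1: add {0} — 0 (Pursuer) has 0→5.
A2: add {1, 2, 6} — 1 (Pursuer) has 1→0; 2 (Pursuer) has 2→0; 6 (Pursuer) has 6→0.
1 ∈ A2, so Pursuer can force the target.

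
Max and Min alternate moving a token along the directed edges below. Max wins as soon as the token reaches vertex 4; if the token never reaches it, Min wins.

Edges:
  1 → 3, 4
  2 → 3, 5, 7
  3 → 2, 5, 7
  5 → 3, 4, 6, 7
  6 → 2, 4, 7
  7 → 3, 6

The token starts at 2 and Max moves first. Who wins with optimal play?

Min

Track states (vertex, player-to-move).
A0 = {(4,Max), (4,Min)}
A1: add {(1,Max), (5,Max), (6,Max)}.
A2 = A1; e.g. (1,Min) stays out. (2,Max) never enters ⇒ Min avoids the target.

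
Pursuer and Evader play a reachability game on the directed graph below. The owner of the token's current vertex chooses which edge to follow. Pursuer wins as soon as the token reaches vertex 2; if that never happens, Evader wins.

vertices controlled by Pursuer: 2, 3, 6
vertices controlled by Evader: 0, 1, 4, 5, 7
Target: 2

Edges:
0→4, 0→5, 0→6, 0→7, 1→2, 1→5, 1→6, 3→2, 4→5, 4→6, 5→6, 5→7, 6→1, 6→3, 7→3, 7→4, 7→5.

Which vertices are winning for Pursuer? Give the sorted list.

2, 3, 6

A0 = {2}
A1: add {3} — 3 (Pursuer) has 3→2.
A2: add {6} — 6 (Pursuer) has 6→3.
A3 = A2; e.g. 0 (Evader) can still go to 4. Fixed point.
Pursuer's winning region = {2, 3, 6}.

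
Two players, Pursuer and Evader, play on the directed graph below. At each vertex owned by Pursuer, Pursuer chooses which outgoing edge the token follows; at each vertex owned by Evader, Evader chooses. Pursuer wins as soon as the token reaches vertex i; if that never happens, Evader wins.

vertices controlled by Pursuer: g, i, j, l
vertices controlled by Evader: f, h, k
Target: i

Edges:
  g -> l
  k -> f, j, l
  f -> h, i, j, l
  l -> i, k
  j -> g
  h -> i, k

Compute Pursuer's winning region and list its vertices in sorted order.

g, i, j, l

A0 = {i}
A1: add {l} — l (Pursuer) has l→i.
A2: add {g} — g (Pursuer) has g→l.
A3: add {j} — j (Pursuer) has j→g.
A4 = A3; e.g. f (Evader) can still go to h. Fixed point.
Pursuer's winning region = {g, i, j, l}.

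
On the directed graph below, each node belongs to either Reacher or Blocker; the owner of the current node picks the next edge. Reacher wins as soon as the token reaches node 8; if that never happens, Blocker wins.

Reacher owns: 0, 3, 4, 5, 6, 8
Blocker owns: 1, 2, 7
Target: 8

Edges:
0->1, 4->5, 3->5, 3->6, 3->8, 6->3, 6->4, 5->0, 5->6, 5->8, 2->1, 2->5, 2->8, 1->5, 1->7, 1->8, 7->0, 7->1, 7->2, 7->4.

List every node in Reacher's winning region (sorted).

3, 4, 5, 6, 8

A0 = {8}
A1: add {3, 5} — 3 (Reacher) has 3→8; 5 (Reacher) has 5→8.
A2: add {4, 6} — 4 (Reacher) has 4→5; 6 (Reacher) has 6→3.
A3 = A2; e.g. 0 (Reacher) has no edge into A2. Fixed point.
Reacher's winning region = {3, 4, 5, 6, 8}.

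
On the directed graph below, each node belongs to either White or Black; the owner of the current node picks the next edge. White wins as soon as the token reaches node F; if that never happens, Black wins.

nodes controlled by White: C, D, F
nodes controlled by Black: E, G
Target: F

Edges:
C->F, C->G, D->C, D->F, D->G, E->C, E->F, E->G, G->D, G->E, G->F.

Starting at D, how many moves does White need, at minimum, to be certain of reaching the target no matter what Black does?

A0 = {F}
A1: add {C, D} — C (White) has C→F; D (White) has D→F.
A2 = A1; e.g. E (Black) can still go to G. Fixed point.
D enters the attractor at level 1, so White can force the target in 1 move from there.

1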